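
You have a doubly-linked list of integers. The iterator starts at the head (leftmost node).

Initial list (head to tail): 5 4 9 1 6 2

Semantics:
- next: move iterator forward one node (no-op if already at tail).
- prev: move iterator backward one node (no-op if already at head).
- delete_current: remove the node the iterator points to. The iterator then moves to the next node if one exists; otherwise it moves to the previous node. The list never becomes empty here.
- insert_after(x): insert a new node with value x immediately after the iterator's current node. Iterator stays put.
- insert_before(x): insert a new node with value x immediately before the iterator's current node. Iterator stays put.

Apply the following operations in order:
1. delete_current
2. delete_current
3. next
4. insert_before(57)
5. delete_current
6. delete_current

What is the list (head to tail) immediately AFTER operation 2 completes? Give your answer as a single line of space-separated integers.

After 1 (delete_current): list=[4, 9, 1, 6, 2] cursor@4
After 2 (delete_current): list=[9, 1, 6, 2] cursor@9

Answer: 9 1 6 2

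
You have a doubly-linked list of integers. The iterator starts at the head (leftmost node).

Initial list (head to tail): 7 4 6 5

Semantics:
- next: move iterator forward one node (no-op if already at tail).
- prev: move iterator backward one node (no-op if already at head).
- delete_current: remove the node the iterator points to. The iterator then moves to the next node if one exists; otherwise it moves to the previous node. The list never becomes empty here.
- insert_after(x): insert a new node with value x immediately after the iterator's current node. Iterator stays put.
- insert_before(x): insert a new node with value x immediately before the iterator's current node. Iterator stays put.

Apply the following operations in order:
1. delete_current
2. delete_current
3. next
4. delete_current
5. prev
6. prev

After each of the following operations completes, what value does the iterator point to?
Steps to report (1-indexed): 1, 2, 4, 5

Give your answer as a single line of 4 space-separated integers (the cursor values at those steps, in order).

After 1 (delete_current): list=[4, 6, 5] cursor@4
After 2 (delete_current): list=[6, 5] cursor@6
After 3 (next): list=[6, 5] cursor@5
After 4 (delete_current): list=[6] cursor@6
After 5 (prev): list=[6] cursor@6
After 6 (prev): list=[6] cursor@6

Answer: 4 6 6 6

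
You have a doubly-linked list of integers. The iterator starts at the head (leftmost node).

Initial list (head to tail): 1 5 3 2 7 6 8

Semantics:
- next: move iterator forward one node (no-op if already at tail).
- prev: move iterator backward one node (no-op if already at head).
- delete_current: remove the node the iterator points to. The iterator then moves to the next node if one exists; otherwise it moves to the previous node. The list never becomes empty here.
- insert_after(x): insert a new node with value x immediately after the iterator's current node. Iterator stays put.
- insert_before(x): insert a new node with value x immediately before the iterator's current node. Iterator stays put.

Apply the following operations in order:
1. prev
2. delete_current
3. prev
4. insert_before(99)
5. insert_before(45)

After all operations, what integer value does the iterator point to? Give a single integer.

Answer: 5

Derivation:
After 1 (prev): list=[1, 5, 3, 2, 7, 6, 8] cursor@1
After 2 (delete_current): list=[5, 3, 2, 7, 6, 8] cursor@5
After 3 (prev): list=[5, 3, 2, 7, 6, 8] cursor@5
After 4 (insert_before(99)): list=[99, 5, 3, 2, 7, 6, 8] cursor@5
After 5 (insert_before(45)): list=[99, 45, 5, 3, 2, 7, 6, 8] cursor@5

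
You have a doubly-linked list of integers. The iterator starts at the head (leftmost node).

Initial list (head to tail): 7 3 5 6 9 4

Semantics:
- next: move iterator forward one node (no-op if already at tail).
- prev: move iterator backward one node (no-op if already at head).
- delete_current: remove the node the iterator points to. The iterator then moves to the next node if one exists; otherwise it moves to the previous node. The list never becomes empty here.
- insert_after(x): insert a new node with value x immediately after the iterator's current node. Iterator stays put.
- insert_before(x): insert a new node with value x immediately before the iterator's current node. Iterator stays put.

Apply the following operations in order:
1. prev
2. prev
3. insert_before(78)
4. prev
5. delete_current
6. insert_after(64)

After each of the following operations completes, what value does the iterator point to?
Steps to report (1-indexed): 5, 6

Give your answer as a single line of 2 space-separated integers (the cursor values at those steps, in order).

After 1 (prev): list=[7, 3, 5, 6, 9, 4] cursor@7
After 2 (prev): list=[7, 3, 5, 6, 9, 4] cursor@7
After 3 (insert_before(78)): list=[78, 7, 3, 5, 6, 9, 4] cursor@7
After 4 (prev): list=[78, 7, 3, 5, 6, 9, 4] cursor@78
After 5 (delete_current): list=[7, 3, 5, 6, 9, 4] cursor@7
After 6 (insert_after(64)): list=[7, 64, 3, 5, 6, 9, 4] cursor@7

Answer: 7 7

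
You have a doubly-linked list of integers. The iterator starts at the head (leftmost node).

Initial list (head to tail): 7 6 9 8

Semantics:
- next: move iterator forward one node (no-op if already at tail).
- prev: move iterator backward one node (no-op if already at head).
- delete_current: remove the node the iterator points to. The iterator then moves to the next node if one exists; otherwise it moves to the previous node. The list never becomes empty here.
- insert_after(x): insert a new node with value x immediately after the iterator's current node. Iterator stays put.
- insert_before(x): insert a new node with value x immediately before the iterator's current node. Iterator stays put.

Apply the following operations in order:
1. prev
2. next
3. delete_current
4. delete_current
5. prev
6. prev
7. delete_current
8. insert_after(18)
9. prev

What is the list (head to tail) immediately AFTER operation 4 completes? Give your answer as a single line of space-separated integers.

After 1 (prev): list=[7, 6, 9, 8] cursor@7
After 2 (next): list=[7, 6, 9, 8] cursor@6
After 3 (delete_current): list=[7, 9, 8] cursor@9
After 4 (delete_current): list=[7, 8] cursor@8

Answer: 7 8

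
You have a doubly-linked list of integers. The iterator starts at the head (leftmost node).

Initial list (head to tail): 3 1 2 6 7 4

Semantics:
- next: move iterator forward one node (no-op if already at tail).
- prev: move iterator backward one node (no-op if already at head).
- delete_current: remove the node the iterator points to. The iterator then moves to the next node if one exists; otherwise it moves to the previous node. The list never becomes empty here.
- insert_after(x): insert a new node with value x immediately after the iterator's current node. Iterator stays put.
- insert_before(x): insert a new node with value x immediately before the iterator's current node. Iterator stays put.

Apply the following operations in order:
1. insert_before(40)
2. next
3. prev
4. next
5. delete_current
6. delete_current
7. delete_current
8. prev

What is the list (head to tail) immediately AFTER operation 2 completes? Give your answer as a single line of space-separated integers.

Answer: 40 3 1 2 6 7 4

Derivation:
After 1 (insert_before(40)): list=[40, 3, 1, 2, 6, 7, 4] cursor@3
After 2 (next): list=[40, 3, 1, 2, 6, 7, 4] cursor@1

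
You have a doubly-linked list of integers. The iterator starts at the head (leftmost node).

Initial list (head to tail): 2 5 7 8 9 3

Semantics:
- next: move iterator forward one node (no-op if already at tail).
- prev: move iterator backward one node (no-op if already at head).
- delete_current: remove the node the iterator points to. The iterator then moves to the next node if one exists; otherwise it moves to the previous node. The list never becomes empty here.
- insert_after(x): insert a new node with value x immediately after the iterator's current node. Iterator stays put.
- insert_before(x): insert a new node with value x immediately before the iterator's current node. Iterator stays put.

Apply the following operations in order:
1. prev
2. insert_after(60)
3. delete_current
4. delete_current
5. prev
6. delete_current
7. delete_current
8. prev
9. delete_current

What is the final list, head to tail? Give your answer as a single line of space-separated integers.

Answer: 9 3

Derivation:
After 1 (prev): list=[2, 5, 7, 8, 9, 3] cursor@2
After 2 (insert_after(60)): list=[2, 60, 5, 7, 8, 9, 3] cursor@2
After 3 (delete_current): list=[60, 5, 7, 8, 9, 3] cursor@60
After 4 (delete_current): list=[5, 7, 8, 9, 3] cursor@5
After 5 (prev): list=[5, 7, 8, 9, 3] cursor@5
After 6 (delete_current): list=[7, 8, 9, 3] cursor@7
After 7 (delete_current): list=[8, 9, 3] cursor@8
After 8 (prev): list=[8, 9, 3] cursor@8
After 9 (delete_current): list=[9, 3] cursor@9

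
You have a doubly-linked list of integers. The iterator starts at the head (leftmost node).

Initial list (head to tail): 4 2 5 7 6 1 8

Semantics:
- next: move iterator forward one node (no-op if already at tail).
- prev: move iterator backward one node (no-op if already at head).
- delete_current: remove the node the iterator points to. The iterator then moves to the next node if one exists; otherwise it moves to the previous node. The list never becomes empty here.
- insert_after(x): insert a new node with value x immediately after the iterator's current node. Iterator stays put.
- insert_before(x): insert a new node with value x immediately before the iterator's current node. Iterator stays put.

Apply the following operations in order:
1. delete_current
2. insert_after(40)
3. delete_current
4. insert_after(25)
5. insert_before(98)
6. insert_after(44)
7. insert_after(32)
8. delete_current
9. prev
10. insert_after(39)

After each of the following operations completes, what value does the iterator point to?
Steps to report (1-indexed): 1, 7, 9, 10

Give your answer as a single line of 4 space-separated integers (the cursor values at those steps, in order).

After 1 (delete_current): list=[2, 5, 7, 6, 1, 8] cursor@2
After 2 (insert_after(40)): list=[2, 40, 5, 7, 6, 1, 8] cursor@2
After 3 (delete_current): list=[40, 5, 7, 6, 1, 8] cursor@40
After 4 (insert_after(25)): list=[40, 25, 5, 7, 6, 1, 8] cursor@40
After 5 (insert_before(98)): list=[98, 40, 25, 5, 7, 6, 1, 8] cursor@40
After 6 (insert_after(44)): list=[98, 40, 44, 25, 5, 7, 6, 1, 8] cursor@40
After 7 (insert_after(32)): list=[98, 40, 32, 44, 25, 5, 7, 6, 1, 8] cursor@40
After 8 (delete_current): list=[98, 32, 44, 25, 5, 7, 6, 1, 8] cursor@32
After 9 (prev): list=[98, 32, 44, 25, 5, 7, 6, 1, 8] cursor@98
After 10 (insert_after(39)): list=[98, 39, 32, 44, 25, 5, 7, 6, 1, 8] cursor@98

Answer: 2 40 98 98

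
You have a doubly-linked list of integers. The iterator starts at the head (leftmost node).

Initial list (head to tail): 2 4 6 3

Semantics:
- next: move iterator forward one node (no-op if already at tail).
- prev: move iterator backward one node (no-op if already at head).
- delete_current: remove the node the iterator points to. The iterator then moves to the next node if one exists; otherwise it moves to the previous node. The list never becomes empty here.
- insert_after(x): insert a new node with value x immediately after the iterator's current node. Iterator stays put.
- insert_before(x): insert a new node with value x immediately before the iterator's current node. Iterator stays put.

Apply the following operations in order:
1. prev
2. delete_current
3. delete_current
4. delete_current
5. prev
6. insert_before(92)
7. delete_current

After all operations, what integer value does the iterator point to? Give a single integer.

After 1 (prev): list=[2, 4, 6, 3] cursor@2
After 2 (delete_current): list=[4, 6, 3] cursor@4
After 3 (delete_current): list=[6, 3] cursor@6
After 4 (delete_current): list=[3] cursor@3
After 5 (prev): list=[3] cursor@3
After 6 (insert_before(92)): list=[92, 3] cursor@3
After 7 (delete_current): list=[92] cursor@92

Answer: 92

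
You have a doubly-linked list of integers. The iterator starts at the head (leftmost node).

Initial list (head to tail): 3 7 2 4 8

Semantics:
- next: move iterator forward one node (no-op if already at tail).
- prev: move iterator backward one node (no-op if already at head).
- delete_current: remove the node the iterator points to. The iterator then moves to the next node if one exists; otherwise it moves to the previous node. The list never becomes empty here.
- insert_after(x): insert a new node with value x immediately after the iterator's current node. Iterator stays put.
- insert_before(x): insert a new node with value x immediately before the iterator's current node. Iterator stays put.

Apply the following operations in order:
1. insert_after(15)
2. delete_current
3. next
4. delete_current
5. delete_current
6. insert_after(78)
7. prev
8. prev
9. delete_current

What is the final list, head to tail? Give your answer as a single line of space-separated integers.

Answer: 4 78 8

Derivation:
After 1 (insert_after(15)): list=[3, 15, 7, 2, 4, 8] cursor@3
After 2 (delete_current): list=[15, 7, 2, 4, 8] cursor@15
After 3 (next): list=[15, 7, 2, 4, 8] cursor@7
After 4 (delete_current): list=[15, 2, 4, 8] cursor@2
After 5 (delete_current): list=[15, 4, 8] cursor@4
After 6 (insert_after(78)): list=[15, 4, 78, 8] cursor@4
After 7 (prev): list=[15, 4, 78, 8] cursor@15
After 8 (prev): list=[15, 4, 78, 8] cursor@15
After 9 (delete_current): list=[4, 78, 8] cursor@4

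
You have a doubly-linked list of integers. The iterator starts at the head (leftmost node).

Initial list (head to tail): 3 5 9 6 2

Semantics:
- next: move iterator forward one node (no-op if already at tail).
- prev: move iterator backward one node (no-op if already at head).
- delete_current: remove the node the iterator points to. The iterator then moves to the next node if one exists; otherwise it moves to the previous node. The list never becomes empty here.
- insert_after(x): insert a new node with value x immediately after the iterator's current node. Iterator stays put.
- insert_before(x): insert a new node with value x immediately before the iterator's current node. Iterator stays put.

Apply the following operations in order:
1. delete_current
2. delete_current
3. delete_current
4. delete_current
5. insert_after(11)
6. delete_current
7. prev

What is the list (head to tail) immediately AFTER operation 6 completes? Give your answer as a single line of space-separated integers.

After 1 (delete_current): list=[5, 9, 6, 2] cursor@5
After 2 (delete_current): list=[9, 6, 2] cursor@9
After 3 (delete_current): list=[6, 2] cursor@6
After 4 (delete_current): list=[2] cursor@2
After 5 (insert_after(11)): list=[2, 11] cursor@2
After 6 (delete_current): list=[11] cursor@11

Answer: 11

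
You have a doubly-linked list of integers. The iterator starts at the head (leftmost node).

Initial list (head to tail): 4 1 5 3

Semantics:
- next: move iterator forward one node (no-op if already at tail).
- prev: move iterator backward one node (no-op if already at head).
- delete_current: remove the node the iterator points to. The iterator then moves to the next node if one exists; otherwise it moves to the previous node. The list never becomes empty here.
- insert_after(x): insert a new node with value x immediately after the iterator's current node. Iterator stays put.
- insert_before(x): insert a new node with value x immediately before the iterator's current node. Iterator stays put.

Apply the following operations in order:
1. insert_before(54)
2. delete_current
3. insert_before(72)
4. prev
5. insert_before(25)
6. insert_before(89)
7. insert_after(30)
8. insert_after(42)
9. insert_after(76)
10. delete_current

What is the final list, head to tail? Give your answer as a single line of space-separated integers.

After 1 (insert_before(54)): list=[54, 4, 1, 5, 3] cursor@4
After 2 (delete_current): list=[54, 1, 5, 3] cursor@1
After 3 (insert_before(72)): list=[54, 72, 1, 5, 3] cursor@1
After 4 (prev): list=[54, 72, 1, 5, 3] cursor@72
After 5 (insert_before(25)): list=[54, 25, 72, 1, 5, 3] cursor@72
After 6 (insert_before(89)): list=[54, 25, 89, 72, 1, 5, 3] cursor@72
After 7 (insert_after(30)): list=[54, 25, 89, 72, 30, 1, 5, 3] cursor@72
After 8 (insert_after(42)): list=[54, 25, 89, 72, 42, 30, 1, 5, 3] cursor@72
After 9 (insert_after(76)): list=[54, 25, 89, 72, 76, 42, 30, 1, 5, 3] cursor@72
After 10 (delete_current): list=[54, 25, 89, 76, 42, 30, 1, 5, 3] cursor@76

Answer: 54 25 89 76 42 30 1 5 3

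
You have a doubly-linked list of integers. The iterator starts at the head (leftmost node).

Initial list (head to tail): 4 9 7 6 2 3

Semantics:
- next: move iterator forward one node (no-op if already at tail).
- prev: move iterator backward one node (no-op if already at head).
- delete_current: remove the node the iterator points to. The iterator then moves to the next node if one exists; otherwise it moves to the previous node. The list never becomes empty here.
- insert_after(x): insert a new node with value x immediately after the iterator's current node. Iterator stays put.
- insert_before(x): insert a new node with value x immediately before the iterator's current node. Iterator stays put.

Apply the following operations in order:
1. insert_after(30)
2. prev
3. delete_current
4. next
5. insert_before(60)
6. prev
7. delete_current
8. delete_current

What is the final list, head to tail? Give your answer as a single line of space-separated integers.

After 1 (insert_after(30)): list=[4, 30, 9, 7, 6, 2, 3] cursor@4
After 2 (prev): list=[4, 30, 9, 7, 6, 2, 3] cursor@4
After 3 (delete_current): list=[30, 9, 7, 6, 2, 3] cursor@30
After 4 (next): list=[30, 9, 7, 6, 2, 3] cursor@9
After 5 (insert_before(60)): list=[30, 60, 9, 7, 6, 2, 3] cursor@9
After 6 (prev): list=[30, 60, 9, 7, 6, 2, 3] cursor@60
After 7 (delete_current): list=[30, 9, 7, 6, 2, 3] cursor@9
After 8 (delete_current): list=[30, 7, 6, 2, 3] cursor@7

Answer: 30 7 6 2 3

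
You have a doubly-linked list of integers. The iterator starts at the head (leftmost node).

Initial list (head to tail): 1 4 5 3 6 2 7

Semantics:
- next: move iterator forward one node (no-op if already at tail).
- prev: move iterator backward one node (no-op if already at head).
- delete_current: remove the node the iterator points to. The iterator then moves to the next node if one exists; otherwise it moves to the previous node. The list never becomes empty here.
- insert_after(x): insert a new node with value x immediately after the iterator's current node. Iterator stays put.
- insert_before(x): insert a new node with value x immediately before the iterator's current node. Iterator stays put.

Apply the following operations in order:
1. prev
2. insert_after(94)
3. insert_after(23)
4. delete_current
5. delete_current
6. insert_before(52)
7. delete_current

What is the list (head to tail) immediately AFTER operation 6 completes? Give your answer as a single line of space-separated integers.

After 1 (prev): list=[1, 4, 5, 3, 6, 2, 7] cursor@1
After 2 (insert_after(94)): list=[1, 94, 4, 5, 3, 6, 2, 7] cursor@1
After 3 (insert_after(23)): list=[1, 23, 94, 4, 5, 3, 6, 2, 7] cursor@1
After 4 (delete_current): list=[23, 94, 4, 5, 3, 6, 2, 7] cursor@23
After 5 (delete_current): list=[94, 4, 5, 3, 6, 2, 7] cursor@94
After 6 (insert_before(52)): list=[52, 94, 4, 5, 3, 6, 2, 7] cursor@94

Answer: 52 94 4 5 3 6 2 7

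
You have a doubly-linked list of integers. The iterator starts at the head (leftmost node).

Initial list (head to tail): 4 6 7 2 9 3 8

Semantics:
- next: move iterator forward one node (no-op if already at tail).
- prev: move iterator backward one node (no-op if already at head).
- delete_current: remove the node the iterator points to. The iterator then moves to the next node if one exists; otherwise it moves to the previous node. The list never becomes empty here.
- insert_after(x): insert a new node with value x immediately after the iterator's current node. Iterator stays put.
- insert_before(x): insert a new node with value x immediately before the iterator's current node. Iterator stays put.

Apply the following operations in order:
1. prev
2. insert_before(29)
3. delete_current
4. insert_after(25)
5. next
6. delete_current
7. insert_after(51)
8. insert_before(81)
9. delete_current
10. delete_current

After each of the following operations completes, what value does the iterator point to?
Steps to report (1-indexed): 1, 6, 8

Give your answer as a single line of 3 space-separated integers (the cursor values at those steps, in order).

After 1 (prev): list=[4, 6, 7, 2, 9, 3, 8] cursor@4
After 2 (insert_before(29)): list=[29, 4, 6, 7, 2, 9, 3, 8] cursor@4
After 3 (delete_current): list=[29, 6, 7, 2, 9, 3, 8] cursor@6
After 4 (insert_after(25)): list=[29, 6, 25, 7, 2, 9, 3, 8] cursor@6
After 5 (next): list=[29, 6, 25, 7, 2, 9, 3, 8] cursor@25
After 6 (delete_current): list=[29, 6, 7, 2, 9, 3, 8] cursor@7
After 7 (insert_after(51)): list=[29, 6, 7, 51, 2, 9, 3, 8] cursor@7
After 8 (insert_before(81)): list=[29, 6, 81, 7, 51, 2, 9, 3, 8] cursor@7
After 9 (delete_current): list=[29, 6, 81, 51, 2, 9, 3, 8] cursor@51
After 10 (delete_current): list=[29, 6, 81, 2, 9, 3, 8] cursor@2

Answer: 4 7 7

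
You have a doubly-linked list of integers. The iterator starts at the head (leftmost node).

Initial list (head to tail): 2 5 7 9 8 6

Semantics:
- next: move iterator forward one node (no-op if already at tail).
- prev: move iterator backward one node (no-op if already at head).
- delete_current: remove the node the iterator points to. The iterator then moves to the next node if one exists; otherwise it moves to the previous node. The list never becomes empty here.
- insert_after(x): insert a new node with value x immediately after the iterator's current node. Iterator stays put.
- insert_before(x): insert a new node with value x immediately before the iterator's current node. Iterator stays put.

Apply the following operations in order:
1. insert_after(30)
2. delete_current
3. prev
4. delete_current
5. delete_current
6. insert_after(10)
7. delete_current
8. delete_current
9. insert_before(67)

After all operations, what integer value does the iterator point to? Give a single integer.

Answer: 9

Derivation:
After 1 (insert_after(30)): list=[2, 30, 5, 7, 9, 8, 6] cursor@2
After 2 (delete_current): list=[30, 5, 7, 9, 8, 6] cursor@30
After 3 (prev): list=[30, 5, 7, 9, 8, 6] cursor@30
After 4 (delete_current): list=[5, 7, 9, 8, 6] cursor@5
After 5 (delete_current): list=[7, 9, 8, 6] cursor@7
After 6 (insert_after(10)): list=[7, 10, 9, 8, 6] cursor@7
After 7 (delete_current): list=[10, 9, 8, 6] cursor@10
After 8 (delete_current): list=[9, 8, 6] cursor@9
After 9 (insert_before(67)): list=[67, 9, 8, 6] cursor@9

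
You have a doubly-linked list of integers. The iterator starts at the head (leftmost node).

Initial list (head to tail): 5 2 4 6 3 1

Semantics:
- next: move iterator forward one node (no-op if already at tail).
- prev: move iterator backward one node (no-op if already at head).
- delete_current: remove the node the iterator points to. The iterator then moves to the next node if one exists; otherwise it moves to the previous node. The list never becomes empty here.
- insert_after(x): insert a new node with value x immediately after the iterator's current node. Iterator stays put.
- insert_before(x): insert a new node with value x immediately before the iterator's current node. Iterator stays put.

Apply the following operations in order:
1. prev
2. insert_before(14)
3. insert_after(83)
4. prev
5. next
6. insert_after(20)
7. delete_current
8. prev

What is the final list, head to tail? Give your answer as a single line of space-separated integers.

Answer: 14 20 83 2 4 6 3 1

Derivation:
After 1 (prev): list=[5, 2, 4, 6, 3, 1] cursor@5
After 2 (insert_before(14)): list=[14, 5, 2, 4, 6, 3, 1] cursor@5
After 3 (insert_after(83)): list=[14, 5, 83, 2, 4, 6, 3, 1] cursor@5
After 4 (prev): list=[14, 5, 83, 2, 4, 6, 3, 1] cursor@14
After 5 (next): list=[14, 5, 83, 2, 4, 6, 3, 1] cursor@5
After 6 (insert_after(20)): list=[14, 5, 20, 83, 2, 4, 6, 3, 1] cursor@5
After 7 (delete_current): list=[14, 20, 83, 2, 4, 6, 3, 1] cursor@20
After 8 (prev): list=[14, 20, 83, 2, 4, 6, 3, 1] cursor@14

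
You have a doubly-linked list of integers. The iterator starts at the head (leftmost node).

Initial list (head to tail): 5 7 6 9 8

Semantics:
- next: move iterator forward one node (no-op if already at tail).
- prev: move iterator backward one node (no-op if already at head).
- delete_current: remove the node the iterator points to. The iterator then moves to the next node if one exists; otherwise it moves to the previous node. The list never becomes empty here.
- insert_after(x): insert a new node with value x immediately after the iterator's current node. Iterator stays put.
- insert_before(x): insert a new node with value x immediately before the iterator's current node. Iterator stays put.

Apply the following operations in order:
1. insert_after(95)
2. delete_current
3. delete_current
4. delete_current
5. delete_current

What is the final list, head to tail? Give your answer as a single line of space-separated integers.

Answer: 9 8

Derivation:
After 1 (insert_after(95)): list=[5, 95, 7, 6, 9, 8] cursor@5
After 2 (delete_current): list=[95, 7, 6, 9, 8] cursor@95
After 3 (delete_current): list=[7, 6, 9, 8] cursor@7
After 4 (delete_current): list=[6, 9, 8] cursor@6
After 5 (delete_current): list=[9, 8] cursor@9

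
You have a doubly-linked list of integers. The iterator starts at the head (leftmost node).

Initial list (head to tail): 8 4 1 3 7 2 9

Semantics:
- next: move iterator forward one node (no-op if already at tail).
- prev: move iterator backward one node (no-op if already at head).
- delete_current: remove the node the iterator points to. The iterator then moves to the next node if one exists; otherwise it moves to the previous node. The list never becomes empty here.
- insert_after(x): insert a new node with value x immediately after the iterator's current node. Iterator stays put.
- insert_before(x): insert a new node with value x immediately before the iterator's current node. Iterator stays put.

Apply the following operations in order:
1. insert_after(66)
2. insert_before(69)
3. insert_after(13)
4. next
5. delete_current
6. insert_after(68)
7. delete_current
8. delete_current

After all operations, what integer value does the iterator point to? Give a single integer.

Answer: 4

Derivation:
After 1 (insert_after(66)): list=[8, 66, 4, 1, 3, 7, 2, 9] cursor@8
After 2 (insert_before(69)): list=[69, 8, 66, 4, 1, 3, 7, 2, 9] cursor@8
After 3 (insert_after(13)): list=[69, 8, 13, 66, 4, 1, 3, 7, 2, 9] cursor@8
After 4 (next): list=[69, 8, 13, 66, 4, 1, 3, 7, 2, 9] cursor@13
After 5 (delete_current): list=[69, 8, 66, 4, 1, 3, 7, 2, 9] cursor@66
After 6 (insert_after(68)): list=[69, 8, 66, 68, 4, 1, 3, 7, 2, 9] cursor@66
After 7 (delete_current): list=[69, 8, 68, 4, 1, 3, 7, 2, 9] cursor@68
After 8 (delete_current): list=[69, 8, 4, 1, 3, 7, 2, 9] cursor@4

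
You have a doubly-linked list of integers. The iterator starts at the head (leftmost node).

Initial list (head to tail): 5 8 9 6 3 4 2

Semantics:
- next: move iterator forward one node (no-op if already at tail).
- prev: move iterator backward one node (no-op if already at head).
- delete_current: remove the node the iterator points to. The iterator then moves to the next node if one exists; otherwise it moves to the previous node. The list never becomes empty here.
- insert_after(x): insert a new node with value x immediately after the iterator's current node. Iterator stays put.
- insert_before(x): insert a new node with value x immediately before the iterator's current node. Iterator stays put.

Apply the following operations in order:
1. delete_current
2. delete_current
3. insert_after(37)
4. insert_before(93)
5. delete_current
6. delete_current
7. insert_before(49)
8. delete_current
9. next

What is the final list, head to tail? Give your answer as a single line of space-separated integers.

Answer: 93 49 3 4 2

Derivation:
After 1 (delete_current): list=[8, 9, 6, 3, 4, 2] cursor@8
After 2 (delete_current): list=[9, 6, 3, 4, 2] cursor@9
After 3 (insert_after(37)): list=[9, 37, 6, 3, 4, 2] cursor@9
After 4 (insert_before(93)): list=[93, 9, 37, 6, 3, 4, 2] cursor@9
After 5 (delete_current): list=[93, 37, 6, 3, 4, 2] cursor@37
After 6 (delete_current): list=[93, 6, 3, 4, 2] cursor@6
After 7 (insert_before(49)): list=[93, 49, 6, 3, 4, 2] cursor@6
After 8 (delete_current): list=[93, 49, 3, 4, 2] cursor@3
After 9 (next): list=[93, 49, 3, 4, 2] cursor@4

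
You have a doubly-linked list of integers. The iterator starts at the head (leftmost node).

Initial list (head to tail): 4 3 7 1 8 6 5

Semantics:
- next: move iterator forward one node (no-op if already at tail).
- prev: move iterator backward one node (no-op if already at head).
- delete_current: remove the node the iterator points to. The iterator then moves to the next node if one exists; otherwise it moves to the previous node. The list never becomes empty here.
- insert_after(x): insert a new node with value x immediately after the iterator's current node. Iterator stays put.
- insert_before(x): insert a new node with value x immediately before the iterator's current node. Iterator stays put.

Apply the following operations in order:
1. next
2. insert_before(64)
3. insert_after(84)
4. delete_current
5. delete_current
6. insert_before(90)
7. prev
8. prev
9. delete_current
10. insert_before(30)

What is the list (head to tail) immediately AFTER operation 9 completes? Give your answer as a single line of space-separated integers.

Answer: 4 90 7 1 8 6 5

Derivation:
After 1 (next): list=[4, 3, 7, 1, 8, 6, 5] cursor@3
After 2 (insert_before(64)): list=[4, 64, 3, 7, 1, 8, 6, 5] cursor@3
After 3 (insert_after(84)): list=[4, 64, 3, 84, 7, 1, 8, 6, 5] cursor@3
After 4 (delete_current): list=[4, 64, 84, 7, 1, 8, 6, 5] cursor@84
After 5 (delete_current): list=[4, 64, 7, 1, 8, 6, 5] cursor@7
After 6 (insert_before(90)): list=[4, 64, 90, 7, 1, 8, 6, 5] cursor@7
After 7 (prev): list=[4, 64, 90, 7, 1, 8, 6, 5] cursor@90
After 8 (prev): list=[4, 64, 90, 7, 1, 8, 6, 5] cursor@64
After 9 (delete_current): list=[4, 90, 7, 1, 8, 6, 5] cursor@90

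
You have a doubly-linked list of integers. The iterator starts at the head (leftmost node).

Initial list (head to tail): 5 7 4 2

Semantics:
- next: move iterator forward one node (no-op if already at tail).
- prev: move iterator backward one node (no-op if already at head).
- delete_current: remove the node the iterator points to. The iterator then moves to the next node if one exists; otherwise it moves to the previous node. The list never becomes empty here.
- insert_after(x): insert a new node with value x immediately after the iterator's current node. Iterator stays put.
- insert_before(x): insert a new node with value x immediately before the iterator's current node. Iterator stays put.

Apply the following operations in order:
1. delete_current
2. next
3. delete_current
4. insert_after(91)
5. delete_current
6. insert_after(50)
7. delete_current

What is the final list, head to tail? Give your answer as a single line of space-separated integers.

Answer: 7 50

Derivation:
After 1 (delete_current): list=[7, 4, 2] cursor@7
After 2 (next): list=[7, 4, 2] cursor@4
After 3 (delete_current): list=[7, 2] cursor@2
After 4 (insert_after(91)): list=[7, 2, 91] cursor@2
After 5 (delete_current): list=[7, 91] cursor@91
After 6 (insert_after(50)): list=[7, 91, 50] cursor@91
After 7 (delete_current): list=[7, 50] cursor@50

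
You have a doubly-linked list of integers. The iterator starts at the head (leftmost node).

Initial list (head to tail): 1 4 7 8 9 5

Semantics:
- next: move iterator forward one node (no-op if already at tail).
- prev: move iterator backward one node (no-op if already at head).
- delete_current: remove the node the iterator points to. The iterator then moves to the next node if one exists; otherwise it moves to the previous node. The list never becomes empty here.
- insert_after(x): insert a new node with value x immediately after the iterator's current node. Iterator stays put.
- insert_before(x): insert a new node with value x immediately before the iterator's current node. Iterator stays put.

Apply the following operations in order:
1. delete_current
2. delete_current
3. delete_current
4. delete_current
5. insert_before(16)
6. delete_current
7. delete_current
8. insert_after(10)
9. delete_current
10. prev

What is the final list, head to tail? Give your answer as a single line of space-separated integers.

Answer: 10

Derivation:
After 1 (delete_current): list=[4, 7, 8, 9, 5] cursor@4
After 2 (delete_current): list=[7, 8, 9, 5] cursor@7
After 3 (delete_current): list=[8, 9, 5] cursor@8
After 4 (delete_current): list=[9, 5] cursor@9
After 5 (insert_before(16)): list=[16, 9, 5] cursor@9
After 6 (delete_current): list=[16, 5] cursor@5
After 7 (delete_current): list=[16] cursor@16
After 8 (insert_after(10)): list=[16, 10] cursor@16
After 9 (delete_current): list=[10] cursor@10
After 10 (prev): list=[10] cursor@10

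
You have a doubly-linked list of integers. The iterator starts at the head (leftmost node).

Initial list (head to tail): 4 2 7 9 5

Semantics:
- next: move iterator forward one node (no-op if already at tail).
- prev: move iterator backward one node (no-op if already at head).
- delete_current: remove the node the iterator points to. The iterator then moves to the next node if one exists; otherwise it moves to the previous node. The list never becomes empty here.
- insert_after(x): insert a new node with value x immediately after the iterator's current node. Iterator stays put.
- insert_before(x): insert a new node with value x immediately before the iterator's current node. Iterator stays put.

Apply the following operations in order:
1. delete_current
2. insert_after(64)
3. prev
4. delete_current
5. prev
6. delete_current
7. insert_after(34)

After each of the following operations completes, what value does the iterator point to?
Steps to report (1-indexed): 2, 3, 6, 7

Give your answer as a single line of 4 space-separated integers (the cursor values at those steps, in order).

Answer: 2 2 7 7

Derivation:
After 1 (delete_current): list=[2, 7, 9, 5] cursor@2
After 2 (insert_after(64)): list=[2, 64, 7, 9, 5] cursor@2
After 3 (prev): list=[2, 64, 7, 9, 5] cursor@2
After 4 (delete_current): list=[64, 7, 9, 5] cursor@64
After 5 (prev): list=[64, 7, 9, 5] cursor@64
After 6 (delete_current): list=[7, 9, 5] cursor@7
After 7 (insert_after(34)): list=[7, 34, 9, 5] cursor@7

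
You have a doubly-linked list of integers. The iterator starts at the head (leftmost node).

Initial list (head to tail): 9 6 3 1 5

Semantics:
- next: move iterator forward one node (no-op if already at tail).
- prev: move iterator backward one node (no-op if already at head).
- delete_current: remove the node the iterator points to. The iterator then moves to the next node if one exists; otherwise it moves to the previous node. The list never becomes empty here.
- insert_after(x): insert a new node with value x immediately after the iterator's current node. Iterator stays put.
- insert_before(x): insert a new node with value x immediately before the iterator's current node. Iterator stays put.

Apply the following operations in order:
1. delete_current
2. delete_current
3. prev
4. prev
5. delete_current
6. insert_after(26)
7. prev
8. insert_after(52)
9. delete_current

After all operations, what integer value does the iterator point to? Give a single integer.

After 1 (delete_current): list=[6, 3, 1, 5] cursor@6
After 2 (delete_current): list=[3, 1, 5] cursor@3
After 3 (prev): list=[3, 1, 5] cursor@3
After 4 (prev): list=[3, 1, 5] cursor@3
After 5 (delete_current): list=[1, 5] cursor@1
After 6 (insert_after(26)): list=[1, 26, 5] cursor@1
After 7 (prev): list=[1, 26, 5] cursor@1
After 8 (insert_after(52)): list=[1, 52, 26, 5] cursor@1
After 9 (delete_current): list=[52, 26, 5] cursor@52

Answer: 52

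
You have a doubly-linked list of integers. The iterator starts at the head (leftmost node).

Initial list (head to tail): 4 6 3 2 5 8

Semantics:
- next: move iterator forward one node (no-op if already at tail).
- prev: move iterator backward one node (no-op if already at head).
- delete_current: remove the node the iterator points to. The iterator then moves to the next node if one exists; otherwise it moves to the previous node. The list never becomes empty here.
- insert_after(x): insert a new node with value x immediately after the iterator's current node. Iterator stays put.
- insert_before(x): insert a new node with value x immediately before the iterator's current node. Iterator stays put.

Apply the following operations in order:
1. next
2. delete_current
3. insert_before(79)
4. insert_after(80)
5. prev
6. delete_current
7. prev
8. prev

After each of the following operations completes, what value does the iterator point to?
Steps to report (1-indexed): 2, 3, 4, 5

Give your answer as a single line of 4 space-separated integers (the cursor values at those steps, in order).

After 1 (next): list=[4, 6, 3, 2, 5, 8] cursor@6
After 2 (delete_current): list=[4, 3, 2, 5, 8] cursor@3
After 3 (insert_before(79)): list=[4, 79, 3, 2, 5, 8] cursor@3
After 4 (insert_after(80)): list=[4, 79, 3, 80, 2, 5, 8] cursor@3
After 5 (prev): list=[4, 79, 3, 80, 2, 5, 8] cursor@79
After 6 (delete_current): list=[4, 3, 80, 2, 5, 8] cursor@3
After 7 (prev): list=[4, 3, 80, 2, 5, 8] cursor@4
After 8 (prev): list=[4, 3, 80, 2, 5, 8] cursor@4

Answer: 3 3 3 79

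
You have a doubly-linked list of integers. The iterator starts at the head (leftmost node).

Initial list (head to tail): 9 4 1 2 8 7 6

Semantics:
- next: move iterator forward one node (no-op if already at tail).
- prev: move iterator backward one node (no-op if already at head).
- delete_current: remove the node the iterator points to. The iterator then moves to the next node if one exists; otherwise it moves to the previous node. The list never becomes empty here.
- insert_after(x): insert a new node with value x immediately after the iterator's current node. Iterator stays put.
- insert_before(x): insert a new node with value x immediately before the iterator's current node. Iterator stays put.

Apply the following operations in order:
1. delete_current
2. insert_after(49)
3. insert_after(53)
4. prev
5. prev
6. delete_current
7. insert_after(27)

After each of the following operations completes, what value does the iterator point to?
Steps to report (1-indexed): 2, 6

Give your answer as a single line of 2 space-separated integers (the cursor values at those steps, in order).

After 1 (delete_current): list=[4, 1, 2, 8, 7, 6] cursor@4
After 2 (insert_after(49)): list=[4, 49, 1, 2, 8, 7, 6] cursor@4
After 3 (insert_after(53)): list=[4, 53, 49, 1, 2, 8, 7, 6] cursor@4
After 4 (prev): list=[4, 53, 49, 1, 2, 8, 7, 6] cursor@4
After 5 (prev): list=[4, 53, 49, 1, 2, 8, 7, 6] cursor@4
After 6 (delete_current): list=[53, 49, 1, 2, 8, 7, 6] cursor@53
After 7 (insert_after(27)): list=[53, 27, 49, 1, 2, 8, 7, 6] cursor@53

Answer: 4 53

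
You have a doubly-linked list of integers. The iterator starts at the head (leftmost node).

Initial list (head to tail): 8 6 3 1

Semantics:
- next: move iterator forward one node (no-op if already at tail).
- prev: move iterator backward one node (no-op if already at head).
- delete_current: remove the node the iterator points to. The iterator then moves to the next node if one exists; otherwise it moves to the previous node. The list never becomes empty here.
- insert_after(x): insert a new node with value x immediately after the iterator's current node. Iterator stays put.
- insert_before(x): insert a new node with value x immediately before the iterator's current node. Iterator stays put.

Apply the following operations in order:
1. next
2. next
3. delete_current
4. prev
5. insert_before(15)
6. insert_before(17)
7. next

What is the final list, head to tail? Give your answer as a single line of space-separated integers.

Answer: 8 15 17 6 1

Derivation:
After 1 (next): list=[8, 6, 3, 1] cursor@6
After 2 (next): list=[8, 6, 3, 1] cursor@3
After 3 (delete_current): list=[8, 6, 1] cursor@1
After 4 (prev): list=[8, 6, 1] cursor@6
After 5 (insert_before(15)): list=[8, 15, 6, 1] cursor@6
After 6 (insert_before(17)): list=[8, 15, 17, 6, 1] cursor@6
After 7 (next): list=[8, 15, 17, 6, 1] cursor@1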